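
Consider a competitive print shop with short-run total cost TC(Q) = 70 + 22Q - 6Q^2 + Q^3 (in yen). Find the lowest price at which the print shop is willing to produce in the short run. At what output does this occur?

¥13 per unit, at Q = 3

The shutdown price is the minimum of AVC. VC = 22Q - 6Q^2 + Q^3, so AVC = 22 - 6Q + Q^2.
At the minimum of AVC, MC = AVC. MC = 22 - 12Q + 3Q^2; setting MC = AVC gives 2Q^2 - 6Q = 0, so Q = 3. min AVC = 13.
For P < ¥13 the firm produces nothing.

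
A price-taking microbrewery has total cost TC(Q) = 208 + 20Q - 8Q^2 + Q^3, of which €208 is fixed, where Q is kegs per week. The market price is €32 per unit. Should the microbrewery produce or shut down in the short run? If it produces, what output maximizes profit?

Produce at Q = 6

Strip out fixed cost: VC = 20Q - 8Q^2 + Q^3. Then AVC = 20 - 8Q + Q^2 and MC = 20 - 16Q + 3Q^2.
The AVC parabola has its vertex at Q = 8/2 = 4, where AVC = 20 - 8·4 + 4^2 = €4.
Because €32 ≥ €4, revenue can cover variable cost; the firm operates.
P = MC gives -12 - 16Q + 3Q^2 = 0, with roots -2/3 and 6. Take the larger (rising MC): Q* = 6.
Check: AVC at Q = 6 is €8 ≤ P, so revenue covers variable cost.
Profit = P·Q − TC = 32·6 − 256 = -€64, a loss, but smaller than the €208 fixed cost the firm would lose by shutting down.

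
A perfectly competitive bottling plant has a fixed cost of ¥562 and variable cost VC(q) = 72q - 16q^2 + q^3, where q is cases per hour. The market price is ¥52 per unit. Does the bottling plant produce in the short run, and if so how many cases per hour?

Strip out fixed cost: VC = 72q - 16q^2 + q^3. Then AVC = 72 - 16q + q^2 and MC = 72 - 32q + 3q^2.
The AVC parabola has its vertex at q = 16/2 = 8, where AVC = 72 - 16·8 + 8^2 = ¥8.
Because ¥52 ≥ ¥8, revenue can cover variable cost; the firm operates.
P = MC gives 20 - 32q + 3q^2 = 0, with roots 2/3 and 10. Take the larger (rising MC): q* = 10.
Check: AVC at q = 10 is ¥12 ≤ P, so revenue covers variable cost.
Profit = P·q − TC = 52·10 − 682 = -¥162, a loss, but smaller than the ¥562 fixed cost the firm would lose by shutting down.

Produce at q = 10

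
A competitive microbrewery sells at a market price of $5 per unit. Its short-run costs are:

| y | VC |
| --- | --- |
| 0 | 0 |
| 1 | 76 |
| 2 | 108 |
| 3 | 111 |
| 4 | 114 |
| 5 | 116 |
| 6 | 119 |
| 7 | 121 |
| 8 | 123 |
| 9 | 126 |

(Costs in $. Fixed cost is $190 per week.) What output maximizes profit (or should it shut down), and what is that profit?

Compute π = P·y − TC at each output: y=0: -190; y=1: -261; y=2: -288; y=3: -286; y=4: -284; y=5: -281; y=6: -279; y=7: -276; y=8: -273; y=9: -271.
Profit is highest at y = 0. Equivalently, the lowest AVC in the table is 126/9 ≈ $14 at y = 9, and P = $5 falls below it — price never covers variable cost, so the firm shuts down and loses only its fixed cost.

y = 0 (shut down); profit = -$190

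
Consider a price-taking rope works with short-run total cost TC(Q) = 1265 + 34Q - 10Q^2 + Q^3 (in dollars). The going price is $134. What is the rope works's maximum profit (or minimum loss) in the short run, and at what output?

Profit = -$265 at Q = 10

AVC = 34 - 10Q + Q^2 has its minimum $9 at Q = 5; price $134 clears that bar, so the firm operates.
With MC = 34 - 20Q + 3Q^2, P = MC on the upward-sloping part at Q* = 10.
TR = 134·10 = 1340. TC = 1265 + 340 = 1605. Profit = 1340 − 1605 = -$265.
Shutting down would mean losing the fixed cost of $1265, so operating at a loss of $265 is better by $1000.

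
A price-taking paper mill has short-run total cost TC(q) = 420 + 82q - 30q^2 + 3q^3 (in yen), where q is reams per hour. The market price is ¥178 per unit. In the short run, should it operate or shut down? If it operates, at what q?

Produce at q = 8

Strip out fixed cost: VC = 82q - 30q^2 + 3q^3. Then AVC = 82 - 30q + 3q^2 and MC = 82 - 60q + 9q^2.
The AVC parabola has its vertex at q = 30/6 = 5, where AVC = 82 - 30·5 + 3·5^2 = ¥7.
P = ¥178 exceeds min AVC = ¥7, so the firm stays open.
Set P = MC: 178 = 82 - 60q + 9q^2 → -96 - 60q + 9q^2 = 0. The roots are q = -4/3 and q = 8; the profit-maximizing output is on the rising part of MC, so q* = 8.
Check: AVC at q = 8 is ¥34 ≤ P, so revenue covers variable cost.
Profit = P·q − TC = 178·8 − 692 = ¥732.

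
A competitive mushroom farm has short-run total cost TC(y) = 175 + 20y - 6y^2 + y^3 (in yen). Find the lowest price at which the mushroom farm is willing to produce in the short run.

The shutdown price is the minimum of AVC. VC = 20y - 6y^2 + y^3, so AVC = 20 - 6y + y^2.
At the minimum of AVC, MC = AVC. MC = 20 - 12y + 3y^2; setting MC = AVC gives 2y^2 - 6y = 0, so y = 3. min AVC = 11.
For P < ¥11 the firm produces nothing.

¥11 per unit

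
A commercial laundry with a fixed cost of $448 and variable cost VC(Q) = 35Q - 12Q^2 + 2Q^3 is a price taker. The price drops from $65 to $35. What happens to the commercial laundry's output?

AVC = 35 - 12Q + 2Q^2, minimized at Q = 3 where min AVC = $17. MC = 35 - 24Q + 6Q^2.
With P = $65 above the shutdown price, P = MC gives Q = 5.
At P = $35 ≥ min AVC, set P = MC: Q = 4. The firm stays open but cuts output.

Output falls from 5 to 4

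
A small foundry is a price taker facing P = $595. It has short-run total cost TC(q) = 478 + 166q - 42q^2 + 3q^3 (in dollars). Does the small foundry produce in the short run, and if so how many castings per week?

Produce at q = 13

From TC, MC = TC'(q) = 166 - 84q + 9q^2 and AVC = VC/q = 166 - 42q + 3q^2.
AVC hits its minimum where MC = AVC, at q = 7, giving min AVC = 166 - 42·7 + 3·7^2 = $19.
P = $595 exceeds min AVC = $19, so the firm stays open.
Set P = MC: 595 = 166 - 84q + 9q^2 → -429 - 84q + 9q^2 = 0. The roots are q = -11/3 and q = 13; the profit-maximizing output is on the rising part of MC, so q* = 13.
Check: AVC at q = 13 is $127 ≤ P, so revenue covers variable cost.
Profit = P·q − TC = 595·13 − 2129 = $5606.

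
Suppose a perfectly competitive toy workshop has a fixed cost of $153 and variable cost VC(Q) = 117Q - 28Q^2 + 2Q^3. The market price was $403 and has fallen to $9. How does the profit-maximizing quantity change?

AVC = 117 - 28Q + 2Q^2, minimized at Q = 7 where min AVC = $19. MC = 117 - 56Q + 6Q^2.
At P = $403 ≥ min AVC, set P = MC on the rising branch: Q = 13.
At P = $9 < min AVC = $19, price no longer covers variable cost at any output, so the firm shuts down: Q = 0.

Output falls from 13 to 0 (the firm shuts down)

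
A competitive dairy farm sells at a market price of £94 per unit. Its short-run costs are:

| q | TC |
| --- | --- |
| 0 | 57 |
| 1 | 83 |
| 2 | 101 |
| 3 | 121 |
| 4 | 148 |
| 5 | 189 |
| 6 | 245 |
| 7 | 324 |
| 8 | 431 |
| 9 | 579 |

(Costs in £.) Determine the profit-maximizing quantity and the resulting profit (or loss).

Tabulate TR − TC: q=0: -57; q=1: 11; q=2: 87; q=3: 161; q=4: 228; q=5: 281; q=6: 319; q=7: 334; q=8: 321; q=9: 267.
Profit is maximized at q = 7. AVC there is 267/7 = £38.14 ≤ P, so producing beats shutting down (which would give -£57).

q = 7; profit = £334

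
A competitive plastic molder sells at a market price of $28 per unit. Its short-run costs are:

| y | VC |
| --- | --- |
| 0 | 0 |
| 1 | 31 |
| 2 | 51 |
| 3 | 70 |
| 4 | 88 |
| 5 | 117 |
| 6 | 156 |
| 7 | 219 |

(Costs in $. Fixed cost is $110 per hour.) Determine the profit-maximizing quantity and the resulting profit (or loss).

Profit at each row (π = 28y − TC): y=0: -110; y=1: -113; y=2: -105; y=3: -96; y=4: -86; y=5: -87; y=6: -98; y=7: -133.
Profit is maximized at y = 4. AVC there is 88/4 = $22 ≤ P, so producing beats shutting down (which would give -$110).

y = 4; profit = -$86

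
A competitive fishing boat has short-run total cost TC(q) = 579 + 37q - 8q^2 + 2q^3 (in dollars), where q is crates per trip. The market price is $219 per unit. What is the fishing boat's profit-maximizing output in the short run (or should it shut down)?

Produce at q = 7

Variable cost is VC = 37q - 8q^2 + 2q^3, so AVC = VC/q = 37 - 8q + 2q^2 and MC = dTC/dq = 37 - 16q + 6q^2.
The AVC parabola has its vertex at q = 8/4 = 2, where AVC = 37 - 8·2 + 2·2^2 = $29.
P = $219 exceeds min AVC = $29, so the firm stays open.
P = MC gives -182 - 16q + 6q^2 = 0, with roots -13/3 and 7. Take the larger (rising MC): q* = 7.
Check: AVC at q = 7 is $79 ≤ P, so revenue covers variable cost.
Profit = P·q − TC = 219·7 − 1132 = $401.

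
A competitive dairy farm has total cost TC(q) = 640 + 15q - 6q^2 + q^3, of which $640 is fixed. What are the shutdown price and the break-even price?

Shutdown price = $6; break-even price = $111

AVC = 15 - 6q + q^2; minimized at q = 3, giving min AVC = $6. That is the shutdown price.
ATC = 640/q + 15 - 6q + q^2. Setting dATC/dq = −640/q^2 − 6 + 2q = 0 gives q = 8 (since 2·8^3 − 6·8^2 = 640).
min ATC = 640/8 + 15 − 6·8 + 8^2 = $111. That is the break-even price.
For $6 ≤ P < $111 the firm produces at a loss; below $6 it shuts down.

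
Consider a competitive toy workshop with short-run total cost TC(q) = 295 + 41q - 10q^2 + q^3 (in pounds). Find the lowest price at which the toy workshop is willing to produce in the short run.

£16 per unit

The firm shuts down when price falls below the minimum of average variable cost. AVC = VC/q = 41 - 10q + q^2.
dAVC/dq = -10 + 2q = 0 gives q = 5. min AVC = 41 - 10·5 + 5^2 = 16.
So the shutdown price is £16.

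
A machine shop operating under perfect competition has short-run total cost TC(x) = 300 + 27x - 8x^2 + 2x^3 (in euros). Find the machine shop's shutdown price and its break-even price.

Shutdown price = min AVC. AVC = 27 - 8x + 2x^2, with vertex at x = 2 and minimum €19.
ATC = 300/x + 27 - 8x + 2x^2. Setting dATC/dx = −300/x^2 − 8 + 4x = 0 gives x = 5 (since 4·5^3 − 8·5^2 = 300).
min ATC = 300/5 + 27 − 8·5 + 2·5^2 = €97. That is the break-even price.
For €19 ≤ P < €97 the firm produces at a loss; below €19 it shuts down.

Shutdown price = €19; break-even price = €97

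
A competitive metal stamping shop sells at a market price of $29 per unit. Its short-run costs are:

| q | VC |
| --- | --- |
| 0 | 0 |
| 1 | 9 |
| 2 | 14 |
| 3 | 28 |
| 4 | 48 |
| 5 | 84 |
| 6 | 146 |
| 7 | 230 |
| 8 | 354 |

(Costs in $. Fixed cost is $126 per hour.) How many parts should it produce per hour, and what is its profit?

Compute π = P·q − TC at each output: q=0: -126; q=1: -106; q=2: -82; q=3: -67; q=4: -58; q=5: -65; q=6: -98; q=7: -153; q=8: -248.
Profit is maximized at q = 4. AVC there is 48/4 = $12 ≤ P, so producing beats shutting down (which would give -$126).

q = 4; profit = -$58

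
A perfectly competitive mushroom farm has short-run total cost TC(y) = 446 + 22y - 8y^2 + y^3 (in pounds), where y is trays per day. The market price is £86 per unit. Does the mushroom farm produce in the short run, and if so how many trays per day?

Strip out fixed cost: VC = 22y - 8y^2 + y^3. Then AVC = 22 - 8y + y^2 and MC = 22 - 16y + 3y^2.
AVC hits its minimum where MC = AVC, at y = 4, giving min AVC = 22 - 8·4 + 4^2 = £6.
Because £86 ≥ £6, revenue can cover variable cost; the firm operates.
Set P = MC: 86 = 22 - 16y + 3y^2 → -64 - 16y + 3y^2 = 0. The roots are y = -8/3 and y = 8; the profit-maximizing output is on the rising part of MC, so y* = 8.
Check: AVC at y = 8 is £22 ≤ P, so revenue covers variable cost.
Profit = P·y − TC = 86·8 − 622 = £66.

Produce at y = 8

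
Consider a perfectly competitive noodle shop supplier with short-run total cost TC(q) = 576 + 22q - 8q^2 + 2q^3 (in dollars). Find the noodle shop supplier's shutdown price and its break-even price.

Shutdown price = $14; break-even price = $142

AVC = 22 - 8q + 2q^2; minimized at q = 2, giving min AVC = $14. That is the shutdown price.
ATC = 576/q + 22 - 8q + 2q^2. Setting dATC/dq = −576/q^2 − 8 + 4q = 0 gives q = 6 (since 4·6^3 − 8·6^2 = 576).
min ATC = 576/6 + 22 − 8·6 + 2·6^2 = $142. That is the break-even price.
For $14 ≤ P < $142 the firm produces at a loss; below $14 it shuts down.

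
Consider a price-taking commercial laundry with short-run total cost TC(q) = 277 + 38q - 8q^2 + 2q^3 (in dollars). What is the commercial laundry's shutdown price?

The shutdown price is the minimum of AVC. VC = 38q - 8q^2 + 2q^3, so AVC = 38 - 8q + 2q^2.
At the minimum of AVC, MC = AVC. MC = 38 - 16q + 6q^2; setting MC = AVC gives 4q^2 - 8q = 0, so q = 2. min AVC = 30.
The firm shuts down for any P below $30.

$30 per unit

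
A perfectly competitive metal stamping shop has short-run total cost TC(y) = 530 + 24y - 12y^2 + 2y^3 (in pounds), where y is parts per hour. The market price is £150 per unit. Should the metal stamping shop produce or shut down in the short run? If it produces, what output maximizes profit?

Produce at y = 7

Variable cost is VC = 24y - 12y^2 + 2y^3, so AVC = VC/y = 24 - 12y + 2y^2 and MC = dTC/dy = 24 - 24y + 6y^2.
The AVC parabola has its vertex at y = 12/4 = 3, where AVC = 24 - 12·3 + 2·3^2 = £6.
Since P = £150 ≥ min AVC = £6, price covers variable cost and the firm should produce.
Set P = MC: 150 = 24 - 24y + 6y^2 → -126 - 24y + 6y^2 = 0. The roots are y = -3 and y = 7; the profit-maximizing output is on the rising part of MC, so y* = 7.
Check: AVC at y = 7 is £38 ≤ P, so revenue covers variable cost.
Profit = P·y − TC = 150·7 − 796 = £254.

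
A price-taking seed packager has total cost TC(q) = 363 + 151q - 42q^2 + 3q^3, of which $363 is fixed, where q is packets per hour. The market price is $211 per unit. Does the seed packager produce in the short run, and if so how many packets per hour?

From TC, MC = TC'(q) = 151 - 84q + 9q^2 and AVC = VC/q = 151 - 42q + 3q^2.
AVC is minimized where dAVC/dq = -42 + 6q = 0, at q = 7; min AVC = 151 - 42·7 + 3·7^2 = $4.
Because $211 ≥ $4, revenue can cover variable cost; the firm operates.
Solving P = MC: -60 - 84q + 9q^2 = 0 ⇒ q = -2/3 or 10. On the upward-sloping branch, q* = 10.
Check: AVC at q = 10 is $31 ≤ P, so revenue covers variable cost.
Profit = P·q − TC = 211·10 − 673 = $1437.

Produce at q = 10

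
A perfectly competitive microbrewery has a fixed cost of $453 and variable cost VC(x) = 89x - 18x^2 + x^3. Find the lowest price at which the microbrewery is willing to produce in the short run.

The shutdown price is the minimum of AVC. VC = 89x - 18x^2 + x^3, so AVC = 89 - 18x + x^2.
dAVC/dx = -18 + 2x = 0 gives x = 9. min AVC = 89 - 18·9 + 9^2 = 8.
The firm shuts down for any P below $8.

$8 per unit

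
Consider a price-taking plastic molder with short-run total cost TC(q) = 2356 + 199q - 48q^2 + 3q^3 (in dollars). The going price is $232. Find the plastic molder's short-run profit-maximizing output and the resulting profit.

AVC = 199 - 48q + 3q^2; min AVC = $7 at q = 8. Since P = $232 ≥ min AVC, the firm produces.
MC = 199 - 96q + 9q^2. Setting P = MC and taking the root on the rising branch gives q* = 11.
TR = 232·11 = 2552. TC = 2356 + 374 = 2730. Profit = 2552 − 2730 = -$178.
That loss of $178 beats the $2356 the firm would lose by shutting down; producing recovers $2178 of fixed cost.

Profit = -$178 at q = 11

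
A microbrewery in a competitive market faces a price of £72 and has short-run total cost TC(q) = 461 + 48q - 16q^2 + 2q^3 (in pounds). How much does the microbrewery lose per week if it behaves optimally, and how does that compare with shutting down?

AVC = 48 - 16q + 2q^2; min AVC = £16 at q = 4. Since P = £72 ≥ min AVC, the firm produces.
With MC = 48 - 32q + 6q^2, P = MC on the upward-sloping part at q* = 6.
TR = 72·6 = 432. TC = 461 + 144 = 605. Profit = 432 − 605 = -£173.
By producing, the firm covers all variable cost plus £288 of fixed cost; shutting down would lose the full £461.

Profit = -£173 at q = 6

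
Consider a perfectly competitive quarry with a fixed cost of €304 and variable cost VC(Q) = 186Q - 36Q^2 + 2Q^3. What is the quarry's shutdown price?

€24 per unit

The shutdown price is the minimum of AVC. VC = 186Q - 36Q^2 + 2Q^3, so AVC = 186 - 36Q + 2Q^2.
At the minimum of AVC, MC = AVC. MC = 186 - 72Q + 6Q^2; setting MC = AVC gives 4Q^2 - 36Q = 0, so Q = 9. min AVC = 24.
For P < €24 the firm produces nothing.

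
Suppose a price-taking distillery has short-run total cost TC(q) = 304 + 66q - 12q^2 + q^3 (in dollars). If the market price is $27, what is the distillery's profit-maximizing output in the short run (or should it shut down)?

Variable cost is VC = 66q - 12q^2 + q^3, so AVC = VC/q = 66 - 12q + q^2 and MC = dTC/dq = 66 - 24q + 3q^2.
AVC hits its minimum where MC = AVC, at q = 6, giving min AVC = 66 - 12·6 + 6^2 = $30.
With P < min AVC ($27 < $30), every unit sold adds to the loss.
Shutting down limits the loss to fixed cost, $304.

Shut down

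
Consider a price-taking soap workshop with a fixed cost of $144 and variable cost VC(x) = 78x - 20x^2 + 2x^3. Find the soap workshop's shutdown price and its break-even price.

Shutdown price = min AVC. AVC = 78 - 20x + 2x^2, with vertex at x = 5 and minimum $28.
ATC = 144/x + 78 - 20x + 2x^2. Setting dATC/dx = −144/x^2 − 20 + 4x = 0 gives x = 6 (since 4·6^3 − 20·6^2 = 144).
min ATC = 144/6 + 78 − 20·6 + 2·6^2 = $54. That is the break-even price.
Between these two prices the firm operates at a loss; above $54 it earns a profit.

Shutdown price = $28; break-even price = $54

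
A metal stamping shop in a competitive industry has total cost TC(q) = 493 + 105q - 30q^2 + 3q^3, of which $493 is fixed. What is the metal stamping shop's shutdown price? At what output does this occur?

The firm shuts down when price falls below the minimum of average variable cost. AVC = VC/q = 105 - 30q + 3q^2.
At the minimum of AVC, MC = AVC. MC = 105 - 60q + 9q^2; setting MC = AVC gives 6q^2 - 30q = 0, so q = 5. min AVC = 30.
So the shutdown price is $30.

$30 per unit, at q = 5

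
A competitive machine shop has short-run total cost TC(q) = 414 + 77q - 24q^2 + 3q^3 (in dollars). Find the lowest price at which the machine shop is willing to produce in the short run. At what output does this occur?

The shutdown price is the minimum of AVC. VC = 77q - 24q^2 + 3q^3, so AVC = 77 - 24q + 3q^2.
dAVC/dq = -24 + 6q = 0 gives q = 4. min AVC = 77 - 24·4 + 3·4^2 = 29.
The firm shuts down for any P below $29.

$29 per unit, at q = 4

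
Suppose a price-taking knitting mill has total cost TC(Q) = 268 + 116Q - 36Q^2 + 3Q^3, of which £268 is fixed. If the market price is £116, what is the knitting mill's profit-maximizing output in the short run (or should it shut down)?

Variable cost is VC = 116Q - 36Q^2 + 3Q^3, so AVC = VC/Q = 116 - 36Q + 3Q^2 and MC = dTC/dQ = 116 - 72Q + 9Q^2.
AVC is minimized where dAVC/dQ = -36 + 6Q = 0, at Q = 6; min AVC = 116 - 36·6 + 3·6^2 = £8.
P = £116 exceeds min AVC = £8, so the firm stays open.
Set P = MC: 116 = 116 - 72Q + 9Q^2 → -72Q + 9Q^2 = 0. The roots are Q = 0 and Q = 8; the profit-maximizing output is on the rising part of MC, so Q* = 8.
Check: AVC at Q = 8 is £20 ≤ P, so revenue covers variable cost.
Profit = P·Q − TC = 116·8 − 428 = £500.

Produce at Q = 8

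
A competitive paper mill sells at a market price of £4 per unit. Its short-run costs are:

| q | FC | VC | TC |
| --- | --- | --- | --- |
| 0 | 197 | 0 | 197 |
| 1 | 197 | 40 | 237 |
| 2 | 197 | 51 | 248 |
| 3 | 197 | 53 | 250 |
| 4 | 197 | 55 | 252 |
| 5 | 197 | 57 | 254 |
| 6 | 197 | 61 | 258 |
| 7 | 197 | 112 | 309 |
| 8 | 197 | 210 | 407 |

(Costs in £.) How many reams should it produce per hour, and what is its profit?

Compute π = P·q − TC at each output: q=0: -197; q=1: -233; q=2: -240; q=3: -238; q=4: -236; q=5: -234; q=6: -234; q=7: -281; q=8: -375.
Profit is highest at q = 0. Equivalently, the lowest AVC in the table is 61/6 ≈ £10.17 at q = 6, and P = £4 falls below it — price never covers variable cost, so the firm shuts down and loses only its fixed cost.

q = 0 (shut down); profit = -£197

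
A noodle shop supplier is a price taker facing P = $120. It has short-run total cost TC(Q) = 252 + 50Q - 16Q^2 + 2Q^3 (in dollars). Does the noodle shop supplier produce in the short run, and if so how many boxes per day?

From TC, MC = TC'(Q) = 50 - 32Q + 6Q^2 and AVC = VC/Q = 50 - 16Q + 2Q^2.
The AVC parabola has its vertex at Q = 16/4 = 4, where AVC = 50 - 16·4 + 2·4^2 = $18.
Since P = $120 ≥ min AVC = $18, price covers variable cost and the firm should produce.
Set P = MC: 120 = 50 - 32Q + 6Q^2 → -70 - 32Q + 6Q^2 = 0. The roots are Q = -5/3 and Q = 7; the profit-maximizing output is on the rising part of MC, so Q* = 7.
Check: AVC at Q = 7 is $36 ≤ P, so revenue covers variable cost.
Profit = P·Q − TC = 120·7 − 504 = $336.

Produce at Q = 7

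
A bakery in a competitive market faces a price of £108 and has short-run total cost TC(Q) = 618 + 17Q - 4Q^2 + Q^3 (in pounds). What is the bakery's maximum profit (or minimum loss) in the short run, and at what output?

Profit = -£128 at Q = 7

AVC = 17 - 4Q + Q^2; min AVC = £13 at Q = 2. Since P = £108 ≥ min AVC, the firm produces.
With MC = 17 - 8Q + 3Q^2, P = MC on the upward-sloping part at Q* = 7.
TR = 108·7 = 756. TC = 618 + 266 = 884. Profit = 756 − 884 = -£128.
Shutting down would mean losing the fixed cost of £618, so operating at a loss of £128 is better by £490.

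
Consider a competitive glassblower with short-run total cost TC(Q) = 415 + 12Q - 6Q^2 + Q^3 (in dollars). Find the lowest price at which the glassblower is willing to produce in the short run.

Short-run supply begins at min AVC. From VC = 12Q - 6Q^2 + Q^3, AVC = 12 - 6Q + Q^2.
At the minimum of AVC, MC = AVC. MC = 12 - 12Q + 3Q^2; setting MC = AVC gives 2Q^2 - 6Q = 0, so Q = 3. min AVC = 3.
For P < $3 the firm produces nothing.

$3 per unit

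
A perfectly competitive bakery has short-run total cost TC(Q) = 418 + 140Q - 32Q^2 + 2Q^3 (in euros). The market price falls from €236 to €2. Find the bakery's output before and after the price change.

AVC = 140 - 32Q + 2Q^2, minimized at Q = 8 where min AVC = €12. MC = 140 - 64Q + 6Q^2.
With P = €236 above the shutdown price, P = MC gives Q = 12.
At P = €2 < min AVC = €12, price no longer covers variable cost at any output, so the firm shuts down: Q = 0.

Output falls from 12 to 0 (the firm shuts down)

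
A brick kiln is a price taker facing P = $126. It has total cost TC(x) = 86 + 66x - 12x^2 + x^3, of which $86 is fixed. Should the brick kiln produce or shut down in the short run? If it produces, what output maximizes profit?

Strip out fixed cost: VC = 66x - 12x^2 + x^3. Then AVC = 66 - 12x + x^2 and MC = 66 - 24x + 3x^2.
AVC hits its minimum where MC = AVC, at x = 6, giving min AVC = 66 - 12·6 + 6^2 = $30.
P = $126 exceeds min AVC = $30, so the firm stays open.
Set P = MC: 126 = 66 - 24x + 3x^2 → -60 - 24x + 3x^2 = 0. The roots are x = -2 and x = 10; the profit-maximizing output is on the rising part of MC, so x* = 10.
Check: AVC at x = 10 is $46 ≤ P, so revenue covers variable cost.
Profit = P·x − TC = 126·10 − 546 = $714.

Produce at x = 10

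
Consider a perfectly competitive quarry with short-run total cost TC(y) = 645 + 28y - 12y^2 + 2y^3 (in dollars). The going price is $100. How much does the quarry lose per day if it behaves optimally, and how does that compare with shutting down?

Profit = -$213 at y = 6

AVC = 28 - 12y + 2y^2 has its minimum $10 at y = 3; price $100 clears that bar, so the firm operates.
With MC = 28 - 24y + 6y^2, P = MC on the upward-sloping part at y* = 6.
TR = 100·6 = 600. TC = 645 + 168 = 813. Profit = 600 − 813 = -$213.
That loss of $213 beats the $645 the firm would lose by shutting down; producing recovers $432 of fixed cost.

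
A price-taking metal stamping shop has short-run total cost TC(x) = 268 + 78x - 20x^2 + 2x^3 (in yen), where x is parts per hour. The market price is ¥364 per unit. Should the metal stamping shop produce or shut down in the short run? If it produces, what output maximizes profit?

Produce at x = 11

Variable cost is VC = 78x - 20x^2 + 2x^3, so AVC = VC/x = 78 - 20x + 2x^2 and MC = dTC/dx = 78 - 40x + 6x^2.
AVC hits its minimum where MC = AVC, at x = 5, giving min AVC = 78 - 20·5 + 2·5^2 = ¥28.
P = ¥364 exceeds min AVC = ¥28, so the firm stays open.
P = MC gives -286 - 40x + 6x^2 = 0, with roots -13/3 and 11. Take the larger (rising MC): x* = 11.
Check: AVC at x = 11 is ¥100 ≤ P, so revenue covers variable cost.
Profit = P·x − TC = 364·11 − 1368 = ¥2636.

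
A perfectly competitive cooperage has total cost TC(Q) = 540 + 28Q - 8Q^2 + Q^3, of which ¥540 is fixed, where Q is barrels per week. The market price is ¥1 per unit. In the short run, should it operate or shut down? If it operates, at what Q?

Shut down

From TC, MC = TC'(Q) = 28 - 16Q + 3Q^2 and AVC = VC/Q = 28 - 8Q + Q^2.
AVC hits its minimum where MC = AVC, at Q = 4, giving min AVC = 28 - 8·4 + 4^2 = ¥12.
With P < min AVC (¥1 < ¥12), every unit sold adds to the loss.
Best response: produce nothing and absorb the ¥540 fixed cost.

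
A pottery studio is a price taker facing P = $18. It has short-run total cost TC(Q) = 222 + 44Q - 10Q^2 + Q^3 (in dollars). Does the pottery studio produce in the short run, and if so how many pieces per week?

Variable cost is VC = 44Q - 10Q^2 + Q^3, so AVC = VC/Q = 44 - 10Q + Q^2 and MC = dTC/dQ = 44 - 20Q + 3Q^2.
AVC hits its minimum where MC = AVC, at Q = 5, giving min AVC = 44 - 10·5 + 5^2 = $19.
With P < min AVC ($18 < $19), every unit sold adds to the loss.
Shutting down limits the loss to fixed cost, $222.

Shut down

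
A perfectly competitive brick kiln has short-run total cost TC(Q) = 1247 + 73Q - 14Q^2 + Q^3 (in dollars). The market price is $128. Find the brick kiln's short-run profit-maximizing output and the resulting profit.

Profit = -$279 at Q = 11

AVC = 73 - 14Q + Q^2 has its minimum $24 at Q = 7; price $128 clears that bar, so the firm operates.
MC = 73 - 28Q + 3Q^2. Setting P = MC and taking the root on the rising branch gives Q* = 11.
TR = 128·11 = 1408. TC = 1247 + 440 = 1687. Profit = 1408 − 1687 = -$279.
Shutting down would mean losing the fixed cost of $1247, so operating at a loss of $279 is better by $968.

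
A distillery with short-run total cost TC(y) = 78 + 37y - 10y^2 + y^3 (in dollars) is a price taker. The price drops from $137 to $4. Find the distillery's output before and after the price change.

Output falls from 10 to 0 (the firm shuts down)

AVC = 37 - 10y + y^2, minimized at y = 5 where min AVC = $12. MC = 37 - 20y + 3y^2.
With P = $137 above the shutdown price, P = MC gives y = 10.
At P = $4 < min AVC = $12, price no longer covers variable cost at any output, so the firm shuts down: y = 0.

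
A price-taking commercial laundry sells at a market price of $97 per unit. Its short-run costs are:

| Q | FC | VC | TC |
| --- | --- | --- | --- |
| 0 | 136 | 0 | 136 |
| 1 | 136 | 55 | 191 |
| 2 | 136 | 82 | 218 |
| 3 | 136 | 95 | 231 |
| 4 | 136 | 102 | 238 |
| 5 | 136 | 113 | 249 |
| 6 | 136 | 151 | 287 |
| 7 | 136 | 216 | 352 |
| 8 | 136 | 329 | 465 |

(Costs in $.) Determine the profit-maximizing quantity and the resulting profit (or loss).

Profit at each row (π = 97Q − TC): Q=0: -136; Q=1: -94; Q=2: -24; Q=3: 60; Q=4: 150; Q=5: 236; Q=6: 295; Q=7: 327; Q=8: 311.
Profit is maximized at Q = 7. AVC there is 216/7 = $30.86 ≤ P, so producing beats shutting down (which would give -$136).

Q = 7; profit = $327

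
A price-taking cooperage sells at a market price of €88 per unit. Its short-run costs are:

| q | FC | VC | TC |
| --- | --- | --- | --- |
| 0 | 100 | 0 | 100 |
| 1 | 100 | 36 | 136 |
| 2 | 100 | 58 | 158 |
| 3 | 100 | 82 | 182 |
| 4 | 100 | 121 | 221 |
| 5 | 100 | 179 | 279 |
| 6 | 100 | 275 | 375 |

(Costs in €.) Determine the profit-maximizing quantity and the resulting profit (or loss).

q = 5; profit = €161

Compute π = P·q − TC at each output: q=0: -100; q=1: -48; q=2: 18; q=3: 82; q=4: 131; q=5: 161; q=6: 153.
Profit is maximized at q = 5. AVC there is 179/5 = €35.80 ≤ P, so producing beats shutting down (which would give -€100).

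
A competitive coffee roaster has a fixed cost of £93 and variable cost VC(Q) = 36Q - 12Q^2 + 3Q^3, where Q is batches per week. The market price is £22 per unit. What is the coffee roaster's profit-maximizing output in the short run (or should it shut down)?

Shut down

Variable cost is VC = 36Q - 12Q^2 + 3Q^3, so AVC = VC/Q = 36 - 12Q + 3Q^2 and MC = dTC/dQ = 36 - 24Q + 9Q^2.
The AVC parabola has its vertex at Q = 12/6 = 2, where AVC = 36 - 12·2 + 3·2^2 = £24.
With P < min AVC (£22 < £24), every unit sold adds to the loss.
Shutting down limits the loss to fixed cost, £93.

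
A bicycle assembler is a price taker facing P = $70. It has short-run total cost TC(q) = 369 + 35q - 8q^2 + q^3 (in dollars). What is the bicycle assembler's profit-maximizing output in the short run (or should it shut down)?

Strip out fixed cost: VC = 35q - 8q^2 + q^3. Then AVC = 35 - 8q + q^2 and MC = 35 - 16q + 3q^2.
AVC hits its minimum where MC = AVC, at q = 4, giving min AVC = 35 - 8·4 + 4^2 = $19.
Since P = $70 ≥ min AVC = $19, price covers variable cost and the firm should produce.
Solving P = MC: -35 - 16q + 3q^2 = 0 ⇒ q = -5/3 or 7. On the upward-sloping branch, q* = 7.
Check: AVC at q = 7 is $28 ≤ P, so revenue covers variable cost.
Profit = P·q − TC = 70·7 − 565 = -$75, a loss, but smaller than the $369 fixed cost the firm would lose by shutting down.

Produce at q = 7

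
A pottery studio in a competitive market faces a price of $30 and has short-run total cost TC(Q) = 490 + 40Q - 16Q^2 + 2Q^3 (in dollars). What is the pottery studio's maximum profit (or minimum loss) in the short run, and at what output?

AVC = 40 - 16Q + 2Q^2; min AVC = $8 at Q = 4. Since P = $30 ≥ min AVC, the firm produces.
With MC = 40 - 32Q + 6Q^2, P = MC on the upward-sloping part at Q* = 5.
TR = 30·5 = 150. TC = 490 + 50 = 540. Profit = 150 − 540 = -$390.
By producing, the firm covers all variable cost plus $100 of fixed cost; shutting down would lose the full $490.

Profit = -$390 at Q = 5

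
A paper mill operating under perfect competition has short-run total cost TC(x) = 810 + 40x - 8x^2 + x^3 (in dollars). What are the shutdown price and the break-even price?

Shutdown price = min AVC. AVC = 40 - 8x + x^2, with vertex at x = 4 and minimum $24.
ATC = 810/x + 40 - 8x + x^2. Setting dATC/dx = −810/x^2 − 8 + 2x = 0 gives x = 9 (since 2·9^3 − 8·9^2 = 810).
min ATC = 810/9 + 40 − 8·9 + 9^2 = $139. That is the break-even price.
Between these two prices the firm operates at a loss; above $139 it earns a profit.

Shutdown price = $24; break-even price = $139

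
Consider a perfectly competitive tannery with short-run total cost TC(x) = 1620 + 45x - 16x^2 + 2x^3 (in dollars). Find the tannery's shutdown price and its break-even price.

Shutdown price = $13; break-even price = $243

Shutdown price = min AVC. AVC = 45 - 16x + 2x^2, with vertex at x = 4 and minimum $13.
ATC = 1620/x + 45 - 16x + 2x^2. Setting dATC/dx = −1620/x^2 − 16 + 4x = 0 gives x = 9 (since 4·9^3 − 16·9^2 = 1620).
min ATC = 1620/9 + 45 − 16·9 + 2·9^2 = $243. That is the break-even price.
Between these two prices the firm operates at a loss; above $243 it earns a profit.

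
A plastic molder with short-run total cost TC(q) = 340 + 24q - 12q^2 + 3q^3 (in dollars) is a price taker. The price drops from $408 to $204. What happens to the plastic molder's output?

AVC = 24 - 12q + 3q^2, minimized at q = 2 where min AVC = $12. MC = 24 - 24q + 9q^2.
At P = $408 ≥ min AVC, set P = MC on the rising branch: q = 8.
At P = $204 ≥ min AVC, set P = MC: q = 6. The firm stays open but cuts output.

Output falls from 8 to 6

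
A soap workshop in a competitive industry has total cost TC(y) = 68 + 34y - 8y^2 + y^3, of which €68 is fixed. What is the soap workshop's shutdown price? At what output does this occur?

The shutdown price is the minimum of AVC. VC = 34y - 8y^2 + y^3, so AVC = 34 - 8y + y^2.
At the minimum of AVC, MC = AVC. MC = 34 - 16y + 3y^2; setting MC = AVC gives 2y^2 - 8y = 0, so y = 4. min AVC = 18.
So the shutdown price is €18.

€18 per unit, at y = 4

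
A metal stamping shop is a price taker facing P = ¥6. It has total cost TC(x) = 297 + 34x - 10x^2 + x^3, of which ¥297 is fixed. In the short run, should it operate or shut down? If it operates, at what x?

Shut down

Variable cost is VC = 34x - 10x^2 + x^3, so AVC = VC/x = 34 - 10x + x^2 and MC = dTC/dx = 34 - 20x + 3x^2.
AVC is minimized where dAVC/dx = -10 + 2x = 0, at x = 5; min AVC = 34 - 10·5 + 5^2 = ¥9.
With P < min AVC (¥6 < ¥9), every unit sold adds to the loss.
Best response: produce nothing and absorb the ¥297 fixed cost.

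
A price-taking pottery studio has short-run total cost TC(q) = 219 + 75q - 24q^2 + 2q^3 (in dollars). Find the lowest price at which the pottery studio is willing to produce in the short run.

The firm shuts down when price falls below the minimum of average variable cost. AVC = VC/q = 75 - 24q + 2q^2.
At the minimum of AVC, MC = AVC. MC = 75 - 48q + 6q^2; setting MC = AVC gives 4q^2 - 24q = 0, so q = 6. min AVC = 3.
So the shutdown price is $3.

$3 per unit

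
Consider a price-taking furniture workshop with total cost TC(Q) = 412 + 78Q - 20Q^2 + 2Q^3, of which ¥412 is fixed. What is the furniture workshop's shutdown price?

The firm shuts down when price falls below the minimum of average variable cost. AVC = VC/Q = 78 - 20Q + 2Q^2.
At the minimum of AVC, MC = AVC. MC = 78 - 40Q + 6Q^2; setting MC = AVC gives 4Q^2 - 20Q = 0, so Q = 5. min AVC = 28.
So the shutdown price is ¥28.

¥28 per unit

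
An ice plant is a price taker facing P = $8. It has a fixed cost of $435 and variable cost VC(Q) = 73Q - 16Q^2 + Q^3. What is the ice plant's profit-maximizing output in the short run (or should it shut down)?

Strip out fixed cost: VC = 73Q - 16Q^2 + Q^3. Then AVC = 73 - 16Q + Q^2 and MC = 73 - 32Q + 3Q^2.
AVC is minimized where dAVC/dQ = -16 + 2Q = 0, at Q = 8; min AVC = 73 - 16·8 + 8^2 = $9.
With P < min AVC ($8 < $9), every unit sold adds to the loss.
Shutting down limits the loss to fixed cost, $435.

Shut down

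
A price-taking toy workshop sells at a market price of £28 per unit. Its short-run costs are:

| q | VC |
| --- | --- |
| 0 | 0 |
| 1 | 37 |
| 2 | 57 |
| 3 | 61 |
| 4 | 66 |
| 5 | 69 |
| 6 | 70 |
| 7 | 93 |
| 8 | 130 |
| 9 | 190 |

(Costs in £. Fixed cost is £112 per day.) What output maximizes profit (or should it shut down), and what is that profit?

q = 7; profit = -£9

Compute π = P·q − TC at each output: q=0: -112; q=1: -121; q=2: -113; q=3: -89; q=4: -66; q=5: -41; q=6: -14; q=7: -9; q=8: -18; q=9: -50.
Profit is maximized at q = 7. AVC there is 93/7 = £13.29 ≤ P, so producing beats shutting down (which would give -£112).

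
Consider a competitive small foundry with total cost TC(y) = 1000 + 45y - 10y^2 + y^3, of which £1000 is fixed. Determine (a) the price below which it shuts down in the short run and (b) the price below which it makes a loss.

Shutdown price = £20; break-even price = £145

Shutdown price = min AVC. AVC = 45 - 10y + y^2, with vertex at y = 5 and minimum £20.
ATC = 1000/y + 45 - 10y + y^2. Setting dATC/dy = −1000/y^2 − 10 + 2y = 0 gives y = 10 (since 2·10^3 − 10·10^2 = 1000).
min ATC = 1000/10 + 45 − 10·10 + 10^2 = £145. That is the break-even price.
For £20 ≤ P < £145 the firm produces at a loss; below £20 it shuts down.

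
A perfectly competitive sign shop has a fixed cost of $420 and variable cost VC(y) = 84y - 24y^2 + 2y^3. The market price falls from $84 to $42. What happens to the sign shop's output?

Output falls from 8 to 7

MC = 84 - 48y + 6y^2; the shutdown threshold is min AVC = $12 (at y = 6).
At P = $84 ≥ min AVC, set P = MC on the rising branch: y = 8.
At P = $42 ≥ min AVC, set P = MC: y = 7. The firm stays open but cuts output.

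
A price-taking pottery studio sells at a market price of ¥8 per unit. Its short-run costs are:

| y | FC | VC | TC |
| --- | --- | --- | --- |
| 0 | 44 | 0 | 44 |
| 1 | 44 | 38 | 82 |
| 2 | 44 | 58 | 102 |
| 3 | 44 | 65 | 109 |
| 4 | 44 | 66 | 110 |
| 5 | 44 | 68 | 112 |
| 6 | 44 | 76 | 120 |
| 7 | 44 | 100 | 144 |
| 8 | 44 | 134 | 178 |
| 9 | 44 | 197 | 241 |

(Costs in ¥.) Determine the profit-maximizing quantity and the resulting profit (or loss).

y = 0 (shut down); profit = -¥44

Profit at each row (π = 8y − TC): y=0: -44; y=1: -74; y=2: -86; y=3: -85; y=4: -78; y=5: -72; y=6: -72; y=7: -88; y=8: -114; y=9: -169.
Profit is highest at y = 0. Equivalently, the lowest AVC in the table is 76/6 ≈ ¥12.67 at y = 6, and P = ¥8 falls below it — price never covers variable cost, so the firm shuts down and loses only its fixed cost.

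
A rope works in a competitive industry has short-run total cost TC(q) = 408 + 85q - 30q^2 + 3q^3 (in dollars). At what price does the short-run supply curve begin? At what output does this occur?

The firm shuts down when price falls below the minimum of average variable cost. AVC = VC/q = 85 - 30q + 3q^2.
dAVC/dq = -30 + 6q = 0 gives q = 5. min AVC = 85 - 30·5 + 3·5^2 = 10.
So the shutdown price is $10.

$10 per unit, at q = 5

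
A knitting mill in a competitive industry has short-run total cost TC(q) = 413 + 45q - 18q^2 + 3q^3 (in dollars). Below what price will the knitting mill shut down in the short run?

The firm shuts down when price falls below the minimum of average variable cost. AVC = VC/q = 45 - 18q + 3q^2.
At the minimum of AVC, MC = AVC. MC = 45 - 36q + 9q^2; setting MC = AVC gives 6q^2 - 18q = 0, so q = 3. min AVC = 18.
For P < $18 the firm produces nothing.

$18 per unit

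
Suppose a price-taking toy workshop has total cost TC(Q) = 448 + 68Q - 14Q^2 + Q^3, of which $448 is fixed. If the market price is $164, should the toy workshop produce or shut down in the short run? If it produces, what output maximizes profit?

Produce at Q = 12

From TC, MC = TC'(Q) = 68 - 28Q + 3Q^2 and AVC = VC/Q = 68 - 14Q + Q^2.
AVC is minimized where dAVC/dQ = -14 + 2Q = 0, at Q = 7; min AVC = 68 - 14·7 + 7^2 = $19.
P = $164 exceeds min AVC = $19, so the firm stays open.
P = MC gives -96 - 28Q + 3Q^2 = 0, with roots -8/3 and 12. Take the larger (rising MC): Q* = 12.
Check: AVC at Q = 12 is $44 ≤ P, so revenue covers variable cost.
Profit = P·Q − TC = 164·12 − 976 = $992.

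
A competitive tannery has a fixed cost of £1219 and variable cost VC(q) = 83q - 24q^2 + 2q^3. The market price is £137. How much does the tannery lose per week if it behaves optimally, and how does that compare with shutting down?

Profit = -£247 at q = 9

AVC = 83 - 24q + 2q^2; min AVC = £11 at q = 6. Since P = £137 ≥ min AVC, the firm produces.
MC = 83 - 48q + 6q^2. Setting P = MC and taking the root on the rising branch gives q* = 9.
TR = 137·9 = 1233. TC = 1219 + 261 = 1480. Profit = 1233 − 1480 = -£247.
Shutting down would mean losing the fixed cost of £1219, so operating at a loss of £247 is better by £972.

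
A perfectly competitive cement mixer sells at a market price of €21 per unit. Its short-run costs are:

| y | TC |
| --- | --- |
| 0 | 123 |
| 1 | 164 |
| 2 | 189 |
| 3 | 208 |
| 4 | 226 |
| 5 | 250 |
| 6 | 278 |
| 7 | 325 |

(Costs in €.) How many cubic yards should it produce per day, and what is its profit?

Profit at each row (π = 21y − TC): y=0: -123; y=1: -143; y=2: -147; y=3: -145; y=4: -142; y=5: -145; y=6: -152; y=7: -178.
Profit is highest at y = 0. Equivalently, the lowest AVC in the table is 127/5 ≈ €25.40 at y = 5, and P = €21 falls below it — price never covers variable cost, so the firm shuts down and loses only its fixed cost.

y = 0 (shut down); profit = -€123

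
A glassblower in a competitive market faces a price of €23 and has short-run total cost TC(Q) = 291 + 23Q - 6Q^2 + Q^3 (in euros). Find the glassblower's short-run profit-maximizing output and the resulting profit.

Profit = -€259 at Q = 4

AVC = 23 - 6Q + Q^2 has its minimum €14 at Q = 3; price €23 clears that bar, so the firm operates.
With MC = 23 - 12Q + 3Q^2, P = MC on the upward-sloping part at Q* = 4.
TR = 23·4 = 92. TC = 291 + 60 = 351. Profit = 92 − 351 = -€259.
That loss of €259 beats the €291 the firm would lose by shutting down; producing recovers €32 of fixed cost.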